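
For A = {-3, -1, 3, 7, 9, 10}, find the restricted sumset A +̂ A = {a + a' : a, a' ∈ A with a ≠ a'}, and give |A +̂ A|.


Restricted sumset: A +̂ A = {a + a' : a ∈ A, a' ∈ A, a ≠ a'}.
Equivalently, take A + A and drop any sum 2a that is achievable ONLY as a + a for a ∈ A (i.e. sums representable only with equal summands).
Enumerate pairs (a, a') with a < a' (symmetric, so each unordered pair gives one sum; this covers all a ≠ a'):
  -3 + -1 = -4
  -3 + 3 = 0
  -3 + 7 = 4
  -3 + 9 = 6
  -3 + 10 = 7
  -1 + 3 = 2
  -1 + 7 = 6
  -1 + 9 = 8
  -1 + 10 = 9
  3 + 7 = 10
  3 + 9 = 12
  3 + 10 = 13
  7 + 9 = 16
  7 + 10 = 17
  9 + 10 = 19
Collected distinct sums: {-4, 0, 2, 4, 6, 7, 8, 9, 10, 12, 13, 16, 17, 19}
|A +̂ A| = 14
(Reference bound: |A +̂ A| ≥ 2|A| - 3 for |A| ≥ 2, with |A| = 6 giving ≥ 9.)

|A +̂ A| = 14


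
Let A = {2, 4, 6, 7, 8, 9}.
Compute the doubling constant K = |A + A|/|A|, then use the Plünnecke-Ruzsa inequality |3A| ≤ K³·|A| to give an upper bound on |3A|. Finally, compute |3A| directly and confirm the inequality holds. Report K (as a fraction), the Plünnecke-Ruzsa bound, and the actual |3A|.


|A| = 6.
Step 1: Compute A + A by enumerating all 36 pairs.
A + A = {4, 6, 8, 9, 10, 11, 12, 13, 14, 15, 16, 17, 18}, so |A + A| = 13.
Step 2: Doubling constant K = |A + A|/|A| = 13/6 = 13/6 ≈ 2.1667.
Step 3: Plünnecke-Ruzsa gives |3A| ≤ K³·|A| = (2.1667)³ · 6 ≈ 61.0278.
Step 4: Compute 3A = A + A + A directly by enumerating all triples (a,b,c) ∈ A³; |3A| = 20.
Step 5: Check 20 ≤ 61.0278? Yes ✓.

K = 13/6, Plünnecke-Ruzsa bound K³|A| ≈ 61.0278, |3A| = 20, inequality holds.


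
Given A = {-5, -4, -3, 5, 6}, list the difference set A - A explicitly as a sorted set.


A - A = {a - a' : a, a' ∈ A}.
Compute a - a' for each ordered pair (a, a'):
a = -5: -5--5=0, -5--4=-1, -5--3=-2, -5-5=-10, -5-6=-11
a = -4: -4--5=1, -4--4=0, -4--3=-1, -4-5=-9, -4-6=-10
a = -3: -3--5=2, -3--4=1, -3--3=0, -3-5=-8, -3-6=-9
a = 5: 5--5=10, 5--4=9, 5--3=8, 5-5=0, 5-6=-1
a = 6: 6--5=11, 6--4=10, 6--3=9, 6-5=1, 6-6=0
Collecting distinct values (and noting 0 appears from a-a):
A - A = {-11, -10, -9, -8, -2, -1, 0, 1, 2, 8, 9, 10, 11}
|A - A| = 13

A - A = {-11, -10, -9, -8, -2, -1, 0, 1, 2, 8, 9, 10, 11}


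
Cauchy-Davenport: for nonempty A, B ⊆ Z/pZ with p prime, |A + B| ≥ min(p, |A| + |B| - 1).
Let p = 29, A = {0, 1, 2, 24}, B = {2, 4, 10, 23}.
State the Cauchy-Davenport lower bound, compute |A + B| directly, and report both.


Cauchy-Davenport: |A + B| ≥ min(p, |A| + |B| - 1) for A, B nonempty in Z/pZ.
|A| = 4, |B| = 4, p = 29.
CD lower bound = min(29, 4 + 4 - 1) = min(29, 7) = 7.
Compute A + B mod 29 directly:
a = 0: 0+2=2, 0+4=4, 0+10=10, 0+23=23
a = 1: 1+2=3, 1+4=5, 1+10=11, 1+23=24
a = 2: 2+2=4, 2+4=6, 2+10=12, 2+23=25
a = 24: 24+2=26, 24+4=28, 24+10=5, 24+23=18
A + B = {2, 3, 4, 5, 6, 10, 11, 12, 18, 23, 24, 25, 26, 28}, so |A + B| = 14.
Verify: 14 ≥ 7? Yes ✓.

CD lower bound = 7, actual |A + B| = 14.


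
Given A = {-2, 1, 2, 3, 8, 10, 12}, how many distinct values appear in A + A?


A + A = {a + a' : a, a' ∈ A}; |A| = 7.
General bounds: 2|A| - 1 ≤ |A + A| ≤ |A|(|A|+1)/2, i.e. 13 ≤ |A + A| ≤ 28.
Lower bound 2|A|-1 is attained iff A is an arithmetic progression.
Enumerate sums a + a' for a ≤ a' (symmetric, so this suffices):
a = -2: -2+-2=-4, -2+1=-1, -2+2=0, -2+3=1, -2+8=6, -2+10=8, -2+12=10
a = 1: 1+1=2, 1+2=3, 1+3=4, 1+8=9, 1+10=11, 1+12=13
a = 2: 2+2=4, 2+3=5, 2+8=10, 2+10=12, 2+12=14
a = 3: 3+3=6, 3+8=11, 3+10=13, 3+12=15
a = 8: 8+8=16, 8+10=18, 8+12=20
a = 10: 10+10=20, 10+12=22
a = 12: 12+12=24
Distinct sums: {-4, -1, 0, 1, 2, 3, 4, 5, 6, 8, 9, 10, 11, 12, 13, 14, 15, 16, 18, 20, 22, 24}
|A + A| = 22

|A + A| = 22


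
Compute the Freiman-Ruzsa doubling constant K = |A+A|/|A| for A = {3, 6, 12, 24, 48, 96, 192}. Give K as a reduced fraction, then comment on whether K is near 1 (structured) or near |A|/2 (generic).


|A| = 7.
Compute A + A by enumerating all 49 pairs.
A + A = {6, 9, 12, 15, 18, 24, 27, 30, 36, 48, 51, 54, 60, 72, 96, 99, 102, 108, 120, 144, 192, 195, 198, 204, 216, 240, 288, 384}, so |A + A| = 28.
K = |A + A| / |A| = 28/7 = 4/1 ≈ 4.0000.
Reference: AP of size 7 gives K = 13/7 ≈ 1.8571; a fully generic set of size 7 gives K ≈ 4.0000.

|A| = 7, |A + A| = 28, K = 28/7 = 4/1.


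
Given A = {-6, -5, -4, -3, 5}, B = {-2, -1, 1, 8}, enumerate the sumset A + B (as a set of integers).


A + B = {a + b : a ∈ A, b ∈ B}.
Enumerate all |A|·|B| = 5·4 = 20 pairs (a, b) and collect distinct sums.
a = -6: -6+-2=-8, -6+-1=-7, -6+1=-5, -6+8=2
a = -5: -5+-2=-7, -5+-1=-6, -5+1=-4, -5+8=3
a = -4: -4+-2=-6, -4+-1=-5, -4+1=-3, -4+8=4
a = -3: -3+-2=-5, -3+-1=-4, -3+1=-2, -3+8=5
a = 5: 5+-2=3, 5+-1=4, 5+1=6, 5+8=13
Collecting distinct sums: A + B = {-8, -7, -6, -5, -4, -3, -2, 2, 3, 4, 5, 6, 13}
|A + B| = 13

A + B = {-8, -7, -6, -5, -4, -3, -2, 2, 3, 4, 5, 6, 13}


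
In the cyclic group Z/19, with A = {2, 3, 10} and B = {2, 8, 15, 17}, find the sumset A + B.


Work in Z/19Z: reduce every sum a + b modulo 19.
Enumerate all 12 pairs:
a = 2: 2+2=4, 2+8=10, 2+15=17, 2+17=0
a = 3: 3+2=5, 3+8=11, 3+15=18, 3+17=1
a = 10: 10+2=12, 10+8=18, 10+15=6, 10+17=8
Distinct residues collected: {0, 1, 4, 5, 6, 8, 10, 11, 12, 17, 18}
|A + B| = 11 (out of 19 total residues).

A + B = {0, 1, 4, 5, 6, 8, 10, 11, 12, 17, 18}


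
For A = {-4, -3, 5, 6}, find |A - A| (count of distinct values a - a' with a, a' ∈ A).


A - A = {a - a' : a, a' ∈ A}; |A| = 4.
Bounds: 2|A|-1 ≤ |A - A| ≤ |A|² - |A| + 1, i.e. 7 ≤ |A - A| ≤ 13.
Note: 0 ∈ A - A always (from a - a). The set is symmetric: if d ∈ A - A then -d ∈ A - A.
Enumerate nonzero differences d = a - a' with a > a' (then include -d):
Positive differences: {1, 8, 9, 10}
Full difference set: {0} ∪ (positive diffs) ∪ (negative diffs).
|A - A| = 1 + 2·4 = 9 (matches direct enumeration: 9).

|A - A| = 9


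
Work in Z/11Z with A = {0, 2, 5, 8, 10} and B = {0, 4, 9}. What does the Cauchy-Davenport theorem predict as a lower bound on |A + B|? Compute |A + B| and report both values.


Cauchy-Davenport: |A + B| ≥ min(p, |A| + |B| - 1) for A, B nonempty in Z/pZ.
|A| = 5, |B| = 3, p = 11.
CD lower bound = min(11, 5 + 3 - 1) = min(11, 7) = 7.
Compute A + B mod 11 directly:
a = 0: 0+0=0, 0+4=4, 0+9=9
a = 2: 2+0=2, 2+4=6, 2+9=0
a = 5: 5+0=5, 5+4=9, 5+9=3
a = 8: 8+0=8, 8+4=1, 8+9=6
a = 10: 10+0=10, 10+4=3, 10+9=8
A + B = {0, 1, 2, 3, 4, 5, 6, 8, 9, 10}, so |A + B| = 10.
Verify: 10 ≥ 7? Yes ✓.

CD lower bound = 7, actual |A + B| = 10.


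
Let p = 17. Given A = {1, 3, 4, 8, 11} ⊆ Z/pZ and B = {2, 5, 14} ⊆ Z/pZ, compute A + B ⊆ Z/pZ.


Work in Z/17Z: reduce every sum a + b modulo 17.
Enumerate all 15 pairs:
a = 1: 1+2=3, 1+5=6, 1+14=15
a = 3: 3+2=5, 3+5=8, 3+14=0
a = 4: 4+2=6, 4+5=9, 4+14=1
a = 8: 8+2=10, 8+5=13, 8+14=5
a = 11: 11+2=13, 11+5=16, 11+14=8
Distinct residues collected: {0, 1, 3, 5, 6, 8, 9, 10, 13, 15, 16}
|A + B| = 11 (out of 17 total residues).

A + B = {0, 1, 3, 5, 6, 8, 9, 10, 13, 15, 16}


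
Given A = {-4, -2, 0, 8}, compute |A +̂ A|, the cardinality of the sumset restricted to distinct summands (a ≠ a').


Restricted sumset: A +̂ A = {a + a' : a ∈ A, a' ∈ A, a ≠ a'}.
Equivalently, take A + A and drop any sum 2a that is achievable ONLY as a + a for a ∈ A (i.e. sums representable only with equal summands).
Enumerate pairs (a, a') with a < a' (symmetric, so each unordered pair gives one sum; this covers all a ≠ a'):
  -4 + -2 = -6
  -4 + 0 = -4
  -4 + 8 = 4
  -2 + 0 = -2
  -2 + 8 = 6
  0 + 8 = 8
Collected distinct sums: {-6, -4, -2, 4, 6, 8}
|A +̂ A| = 6
(Reference bound: |A +̂ A| ≥ 2|A| - 3 for |A| ≥ 2, with |A| = 4 giving ≥ 5.)

|A +̂ A| = 6


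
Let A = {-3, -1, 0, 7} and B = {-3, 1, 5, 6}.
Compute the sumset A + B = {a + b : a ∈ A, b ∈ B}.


A + B = {a + b : a ∈ A, b ∈ B}.
Enumerate all |A|·|B| = 4·4 = 16 pairs (a, b) and collect distinct sums.
a = -3: -3+-3=-6, -3+1=-2, -3+5=2, -3+6=3
a = -1: -1+-3=-4, -1+1=0, -1+5=4, -1+6=5
a = 0: 0+-3=-3, 0+1=1, 0+5=5, 0+6=6
a = 7: 7+-3=4, 7+1=8, 7+5=12, 7+6=13
Collecting distinct sums: A + B = {-6, -4, -3, -2, 0, 1, 2, 3, 4, 5, 6, 8, 12, 13}
|A + B| = 14

A + B = {-6, -4, -3, -2, 0, 1, 2, 3, 4, 5, 6, 8, 12, 13}


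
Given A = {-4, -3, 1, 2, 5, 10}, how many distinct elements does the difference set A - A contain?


A - A = {a - a' : a, a' ∈ A}; |A| = 6.
Bounds: 2|A|-1 ≤ |A - A| ≤ |A|² - |A| + 1, i.e. 11 ≤ |A - A| ≤ 31.
Note: 0 ∈ A - A always (from a - a). The set is symmetric: if d ∈ A - A then -d ∈ A - A.
Enumerate nonzero differences d = a - a' with a > a' (then include -d):
Positive differences: {1, 3, 4, 5, 6, 8, 9, 13, 14}
Full difference set: {0} ∪ (positive diffs) ∪ (negative diffs).
|A - A| = 1 + 2·9 = 19 (matches direct enumeration: 19).

|A - A| = 19


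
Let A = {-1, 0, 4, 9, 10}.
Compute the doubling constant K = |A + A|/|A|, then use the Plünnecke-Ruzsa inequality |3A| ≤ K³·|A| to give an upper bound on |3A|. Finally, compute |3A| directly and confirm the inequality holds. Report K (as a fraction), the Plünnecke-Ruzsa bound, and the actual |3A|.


|A| = 5.
Step 1: Compute A + A by enumerating all 25 pairs.
A + A = {-2, -1, 0, 3, 4, 8, 9, 10, 13, 14, 18, 19, 20}, so |A + A| = 13.
Step 2: Doubling constant K = |A + A|/|A| = 13/5 = 13/5 ≈ 2.6000.
Step 3: Plünnecke-Ruzsa gives |3A| ≤ K³·|A| = (2.6000)³ · 5 ≈ 87.8800.
Step 4: Compute 3A = A + A + A directly by enumerating all triples (a,b,c) ∈ A³; |3A| = 25.
Step 5: Check 25 ≤ 87.8800? Yes ✓.

K = 13/5, Plünnecke-Ruzsa bound K³|A| ≈ 87.8800, |3A| = 25, inequality holds.


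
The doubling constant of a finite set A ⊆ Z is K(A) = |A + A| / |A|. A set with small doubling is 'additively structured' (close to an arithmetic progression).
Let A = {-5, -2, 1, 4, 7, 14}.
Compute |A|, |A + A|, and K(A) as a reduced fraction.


|A| = 6.
Compute A + A by enumerating all 36 pairs.
A + A = {-10, -7, -4, -1, 2, 5, 8, 9, 11, 12, 14, 15, 18, 21, 28}, so |A + A| = 15.
K = |A + A| / |A| = 15/6 = 5/2 ≈ 2.5000.
Reference: AP of size 6 gives K = 11/6 ≈ 1.8333; a fully generic set of size 6 gives K ≈ 3.5000.

|A| = 6, |A + A| = 15, K = 15/6 = 5/2.


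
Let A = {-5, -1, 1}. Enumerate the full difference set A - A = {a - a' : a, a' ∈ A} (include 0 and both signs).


A - A = {a - a' : a, a' ∈ A}.
Compute a - a' for each ordered pair (a, a'):
a = -5: -5--5=0, -5--1=-4, -5-1=-6
a = -1: -1--5=4, -1--1=0, -1-1=-2
a = 1: 1--5=6, 1--1=2, 1-1=0
Collecting distinct values (and noting 0 appears from a-a):
A - A = {-6, -4, -2, 0, 2, 4, 6}
|A - A| = 7

A - A = {-6, -4, -2, 0, 2, 4, 6}


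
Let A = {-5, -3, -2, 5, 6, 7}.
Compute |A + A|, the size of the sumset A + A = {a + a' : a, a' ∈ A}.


A + A = {a + a' : a, a' ∈ A}; |A| = 6.
General bounds: 2|A| - 1 ≤ |A + A| ≤ |A|(|A|+1)/2, i.e. 11 ≤ |A + A| ≤ 21.
Lower bound 2|A|-1 is attained iff A is an arithmetic progression.
Enumerate sums a + a' for a ≤ a' (symmetric, so this suffices):
a = -5: -5+-5=-10, -5+-3=-8, -5+-2=-7, -5+5=0, -5+6=1, -5+7=2
a = -3: -3+-3=-6, -3+-2=-5, -3+5=2, -3+6=3, -3+7=4
a = -2: -2+-2=-4, -2+5=3, -2+6=4, -2+7=5
a = 5: 5+5=10, 5+6=11, 5+7=12
a = 6: 6+6=12, 6+7=13
a = 7: 7+7=14
Distinct sums: {-10, -8, -7, -6, -5, -4, 0, 1, 2, 3, 4, 5, 10, 11, 12, 13, 14}
|A + A| = 17

|A + A| = 17


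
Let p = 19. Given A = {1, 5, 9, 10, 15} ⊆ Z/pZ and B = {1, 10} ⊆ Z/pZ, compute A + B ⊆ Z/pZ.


Work in Z/19Z: reduce every sum a + b modulo 19.
Enumerate all 10 pairs:
a = 1: 1+1=2, 1+10=11
a = 5: 5+1=6, 5+10=15
a = 9: 9+1=10, 9+10=0
a = 10: 10+1=11, 10+10=1
a = 15: 15+1=16, 15+10=6
Distinct residues collected: {0, 1, 2, 6, 10, 11, 15, 16}
|A + B| = 8 (out of 19 total residues).

A + B = {0, 1, 2, 6, 10, 11, 15, 16}


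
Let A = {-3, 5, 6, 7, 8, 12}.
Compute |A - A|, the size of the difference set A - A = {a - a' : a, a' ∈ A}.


A - A = {a - a' : a, a' ∈ A}; |A| = 6.
Bounds: 2|A|-1 ≤ |A - A| ≤ |A|² - |A| + 1, i.e. 11 ≤ |A - A| ≤ 31.
Note: 0 ∈ A - A always (from a - a). The set is symmetric: if d ∈ A - A then -d ∈ A - A.
Enumerate nonzero differences d = a - a' with a > a' (then include -d):
Positive differences: {1, 2, 3, 4, 5, 6, 7, 8, 9, 10, 11, 15}
Full difference set: {0} ∪ (positive diffs) ∪ (negative diffs).
|A - A| = 1 + 2·12 = 25 (matches direct enumeration: 25).

|A - A| = 25


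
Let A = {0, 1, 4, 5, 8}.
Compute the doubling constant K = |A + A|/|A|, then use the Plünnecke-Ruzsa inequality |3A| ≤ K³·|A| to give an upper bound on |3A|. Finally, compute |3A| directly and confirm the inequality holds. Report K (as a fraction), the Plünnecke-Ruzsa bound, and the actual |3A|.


|A| = 5.
Step 1: Compute A + A by enumerating all 25 pairs.
A + A = {0, 1, 2, 4, 5, 6, 8, 9, 10, 12, 13, 16}, so |A + A| = 12.
Step 2: Doubling constant K = |A + A|/|A| = 12/5 = 12/5 ≈ 2.4000.
Step 3: Plünnecke-Ruzsa gives |3A| ≤ K³·|A| = (2.4000)³ · 5 ≈ 69.1200.
Step 4: Compute 3A = A + A + A directly by enumerating all triples (a,b,c) ∈ A³; |3A| = 22.
Step 5: Check 22 ≤ 69.1200? Yes ✓.

K = 12/5, Plünnecke-Ruzsa bound K³|A| ≈ 69.1200, |3A| = 22, inequality holds.


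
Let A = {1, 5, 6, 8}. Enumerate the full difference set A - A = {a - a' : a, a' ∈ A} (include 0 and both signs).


A - A = {a - a' : a, a' ∈ A}.
Compute a - a' for each ordered pair (a, a'):
a = 1: 1-1=0, 1-5=-4, 1-6=-5, 1-8=-7
a = 5: 5-1=4, 5-5=0, 5-6=-1, 5-8=-3
a = 6: 6-1=5, 6-5=1, 6-6=0, 6-8=-2
a = 8: 8-1=7, 8-5=3, 8-6=2, 8-8=0
Collecting distinct values (and noting 0 appears from a-a):
A - A = {-7, -5, -4, -3, -2, -1, 0, 1, 2, 3, 4, 5, 7}
|A - A| = 13

A - A = {-7, -5, -4, -3, -2, -1, 0, 1, 2, 3, 4, 5, 7}


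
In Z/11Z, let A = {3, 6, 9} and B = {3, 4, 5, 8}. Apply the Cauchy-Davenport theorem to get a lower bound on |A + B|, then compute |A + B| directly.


Cauchy-Davenport: |A + B| ≥ min(p, |A| + |B| - 1) for A, B nonempty in Z/pZ.
|A| = 3, |B| = 4, p = 11.
CD lower bound = min(11, 3 + 4 - 1) = min(11, 6) = 6.
Compute A + B mod 11 directly:
a = 3: 3+3=6, 3+4=7, 3+5=8, 3+8=0
a = 6: 6+3=9, 6+4=10, 6+5=0, 6+8=3
a = 9: 9+3=1, 9+4=2, 9+5=3, 9+8=6
A + B = {0, 1, 2, 3, 6, 7, 8, 9, 10}, so |A + B| = 9.
Verify: 9 ≥ 6? Yes ✓.

CD lower bound = 6, actual |A + B| = 9.


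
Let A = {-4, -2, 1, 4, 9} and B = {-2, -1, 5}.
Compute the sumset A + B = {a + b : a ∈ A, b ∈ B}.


A + B = {a + b : a ∈ A, b ∈ B}.
Enumerate all |A|·|B| = 5·3 = 15 pairs (a, b) and collect distinct sums.
a = -4: -4+-2=-6, -4+-1=-5, -4+5=1
a = -2: -2+-2=-4, -2+-1=-3, -2+5=3
a = 1: 1+-2=-1, 1+-1=0, 1+5=6
a = 4: 4+-2=2, 4+-1=3, 4+5=9
a = 9: 9+-2=7, 9+-1=8, 9+5=14
Collecting distinct sums: A + B = {-6, -5, -4, -3, -1, 0, 1, 2, 3, 6, 7, 8, 9, 14}
|A + B| = 14

A + B = {-6, -5, -4, -3, -1, 0, 1, 2, 3, 6, 7, 8, 9, 14}


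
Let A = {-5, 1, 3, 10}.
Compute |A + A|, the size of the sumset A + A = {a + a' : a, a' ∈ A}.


A + A = {a + a' : a, a' ∈ A}; |A| = 4.
General bounds: 2|A| - 1 ≤ |A + A| ≤ |A|(|A|+1)/2, i.e. 7 ≤ |A + A| ≤ 10.
Lower bound 2|A|-1 is attained iff A is an arithmetic progression.
Enumerate sums a + a' for a ≤ a' (symmetric, so this suffices):
a = -5: -5+-5=-10, -5+1=-4, -5+3=-2, -5+10=5
a = 1: 1+1=2, 1+3=4, 1+10=11
a = 3: 3+3=6, 3+10=13
a = 10: 10+10=20
Distinct sums: {-10, -4, -2, 2, 4, 5, 6, 11, 13, 20}
|A + A| = 10

|A + A| = 10


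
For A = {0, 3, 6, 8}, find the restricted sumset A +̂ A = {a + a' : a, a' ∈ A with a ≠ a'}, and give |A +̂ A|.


Restricted sumset: A +̂ A = {a + a' : a ∈ A, a' ∈ A, a ≠ a'}.
Equivalently, take A + A and drop any sum 2a that is achievable ONLY as a + a for a ∈ A (i.e. sums representable only with equal summands).
Enumerate pairs (a, a') with a < a' (symmetric, so each unordered pair gives one sum; this covers all a ≠ a'):
  0 + 3 = 3
  0 + 6 = 6
  0 + 8 = 8
  3 + 6 = 9
  3 + 8 = 11
  6 + 8 = 14
Collected distinct sums: {3, 6, 8, 9, 11, 14}
|A +̂ A| = 6
(Reference bound: |A +̂ A| ≥ 2|A| - 3 for |A| ≥ 2, with |A| = 4 giving ≥ 5.)

|A +̂ A| = 6


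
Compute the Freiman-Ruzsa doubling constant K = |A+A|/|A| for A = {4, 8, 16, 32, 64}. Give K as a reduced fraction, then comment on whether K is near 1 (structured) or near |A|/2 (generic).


|A| = 5.
Compute A + A by enumerating all 25 pairs.
A + A = {8, 12, 16, 20, 24, 32, 36, 40, 48, 64, 68, 72, 80, 96, 128}, so |A + A| = 15.
K = |A + A| / |A| = 15/5 = 3/1 ≈ 3.0000.
Reference: AP of size 5 gives K = 9/5 ≈ 1.8000; a fully generic set of size 5 gives K ≈ 3.0000.

|A| = 5, |A + A| = 15, K = 15/5 = 3/1.


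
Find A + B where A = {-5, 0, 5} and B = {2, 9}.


A + B = {a + b : a ∈ A, b ∈ B}.
Enumerate all |A|·|B| = 3·2 = 6 pairs (a, b) and collect distinct sums.
a = -5: -5+2=-3, -5+9=4
a = 0: 0+2=2, 0+9=9
a = 5: 5+2=7, 5+9=14
Collecting distinct sums: A + B = {-3, 2, 4, 7, 9, 14}
|A + B| = 6

A + B = {-3, 2, 4, 7, 9, 14}


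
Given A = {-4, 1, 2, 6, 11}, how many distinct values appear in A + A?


A + A = {a + a' : a, a' ∈ A}; |A| = 5.
General bounds: 2|A| - 1 ≤ |A + A| ≤ |A|(|A|+1)/2, i.e. 9 ≤ |A + A| ≤ 15.
Lower bound 2|A|-1 is attained iff A is an arithmetic progression.
Enumerate sums a + a' for a ≤ a' (symmetric, so this suffices):
a = -4: -4+-4=-8, -4+1=-3, -4+2=-2, -4+6=2, -4+11=7
a = 1: 1+1=2, 1+2=3, 1+6=7, 1+11=12
a = 2: 2+2=4, 2+6=8, 2+11=13
a = 6: 6+6=12, 6+11=17
a = 11: 11+11=22
Distinct sums: {-8, -3, -2, 2, 3, 4, 7, 8, 12, 13, 17, 22}
|A + A| = 12

|A + A| = 12


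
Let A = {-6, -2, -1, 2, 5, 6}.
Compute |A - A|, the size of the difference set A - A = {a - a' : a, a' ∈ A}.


A - A = {a - a' : a, a' ∈ A}; |A| = 6.
Bounds: 2|A|-1 ≤ |A - A| ≤ |A|² - |A| + 1, i.e. 11 ≤ |A - A| ≤ 31.
Note: 0 ∈ A - A always (from a - a). The set is symmetric: if d ∈ A - A then -d ∈ A - A.
Enumerate nonzero differences d = a - a' with a > a' (then include -d):
Positive differences: {1, 3, 4, 5, 6, 7, 8, 11, 12}
Full difference set: {0} ∪ (positive diffs) ∪ (negative diffs).
|A - A| = 1 + 2·9 = 19 (matches direct enumeration: 19).

|A - A| = 19


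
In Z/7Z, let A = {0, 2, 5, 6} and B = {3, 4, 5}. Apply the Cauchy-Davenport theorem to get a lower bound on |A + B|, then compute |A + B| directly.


Cauchy-Davenport: |A + B| ≥ min(p, |A| + |B| - 1) for A, B nonempty in Z/pZ.
|A| = 4, |B| = 3, p = 7.
CD lower bound = min(7, 4 + 3 - 1) = min(7, 6) = 6.
Compute A + B mod 7 directly:
a = 0: 0+3=3, 0+4=4, 0+5=5
a = 2: 2+3=5, 2+4=6, 2+5=0
a = 5: 5+3=1, 5+4=2, 5+5=3
a = 6: 6+3=2, 6+4=3, 6+5=4
A + B = {0, 1, 2, 3, 4, 5, 6}, so |A + B| = 7.
Verify: 7 ≥ 6? Yes ✓.

CD lower bound = 6, actual |A + B| = 7.


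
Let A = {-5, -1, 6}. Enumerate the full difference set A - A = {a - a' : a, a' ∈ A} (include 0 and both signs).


A - A = {a - a' : a, a' ∈ A}.
Compute a - a' for each ordered pair (a, a'):
a = -5: -5--5=0, -5--1=-4, -5-6=-11
a = -1: -1--5=4, -1--1=0, -1-6=-7
a = 6: 6--5=11, 6--1=7, 6-6=0
Collecting distinct values (and noting 0 appears from a-a):
A - A = {-11, -7, -4, 0, 4, 7, 11}
|A - A| = 7

A - A = {-11, -7, -4, 0, 4, 7, 11}


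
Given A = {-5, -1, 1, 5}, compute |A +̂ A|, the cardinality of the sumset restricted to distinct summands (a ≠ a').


Restricted sumset: A +̂ A = {a + a' : a ∈ A, a' ∈ A, a ≠ a'}.
Equivalently, take A + A and drop any sum 2a that is achievable ONLY as a + a for a ∈ A (i.e. sums representable only with equal summands).
Enumerate pairs (a, a') with a < a' (symmetric, so each unordered pair gives one sum; this covers all a ≠ a'):
  -5 + -1 = -6
  -5 + 1 = -4
  -5 + 5 = 0
  -1 + 1 = 0
  -1 + 5 = 4
  1 + 5 = 6
Collected distinct sums: {-6, -4, 0, 4, 6}
|A +̂ A| = 5
(Reference bound: |A +̂ A| ≥ 2|A| - 3 for |A| ≥ 2, with |A| = 4 giving ≥ 5.)

|A +̂ A| = 5


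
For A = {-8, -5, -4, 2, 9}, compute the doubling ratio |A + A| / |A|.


|A| = 5.
Compute A + A by enumerating all 25 pairs.
A + A = {-16, -13, -12, -10, -9, -8, -6, -3, -2, 1, 4, 5, 11, 18}, so |A + A| = 14.
K = |A + A| / |A| = 14/5 (already in lowest terms) ≈ 2.8000.
Reference: AP of size 5 gives K = 9/5 ≈ 1.8000; a fully generic set of size 5 gives K ≈ 3.0000.

|A| = 5, |A + A| = 14, K = 14/5.


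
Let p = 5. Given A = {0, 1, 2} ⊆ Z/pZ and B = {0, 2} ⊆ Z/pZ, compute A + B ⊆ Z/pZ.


Work in Z/5Z: reduce every sum a + b modulo 5.
Enumerate all 6 pairs:
a = 0: 0+0=0, 0+2=2
a = 1: 1+0=1, 1+2=3
a = 2: 2+0=2, 2+2=4
Distinct residues collected: {0, 1, 2, 3, 4}
|A + B| = 5 (out of 5 total residues).

A + B = {0, 1, 2, 3, 4}


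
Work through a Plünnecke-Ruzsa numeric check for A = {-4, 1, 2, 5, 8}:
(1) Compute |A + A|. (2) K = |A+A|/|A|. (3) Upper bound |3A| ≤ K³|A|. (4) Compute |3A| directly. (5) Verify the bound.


|A| = 5.
Step 1: Compute A + A by enumerating all 25 pairs.
A + A = {-8, -3, -2, 1, 2, 3, 4, 6, 7, 9, 10, 13, 16}, so |A + A| = 13.
Step 2: Doubling constant K = |A + A|/|A| = 13/5 = 13/5 ≈ 2.6000.
Step 3: Plünnecke-Ruzsa gives |3A| ≤ K³·|A| = (2.6000)³ · 5 ≈ 87.8800.
Step 4: Compute 3A = A + A + A directly by enumerating all triples (a,b,c) ∈ A³; |3A| = 24.
Step 5: Check 24 ≤ 87.8800? Yes ✓.

K = 13/5, Plünnecke-Ruzsa bound K³|A| ≈ 87.8800, |3A| = 24, inequality holds.


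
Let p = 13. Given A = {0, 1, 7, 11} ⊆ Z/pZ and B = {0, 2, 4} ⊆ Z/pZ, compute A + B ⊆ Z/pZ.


Work in Z/13Z: reduce every sum a + b modulo 13.
Enumerate all 12 pairs:
a = 0: 0+0=0, 0+2=2, 0+4=4
a = 1: 1+0=1, 1+2=3, 1+4=5
a = 7: 7+0=7, 7+2=9, 7+4=11
a = 11: 11+0=11, 11+2=0, 11+4=2
Distinct residues collected: {0, 1, 2, 3, 4, 5, 7, 9, 11}
|A + B| = 9 (out of 13 total residues).

A + B = {0, 1, 2, 3, 4, 5, 7, 9, 11}


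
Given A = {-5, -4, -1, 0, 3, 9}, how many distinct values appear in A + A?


A + A = {a + a' : a, a' ∈ A}; |A| = 6.
General bounds: 2|A| - 1 ≤ |A + A| ≤ |A|(|A|+1)/2, i.e. 11 ≤ |A + A| ≤ 21.
Lower bound 2|A|-1 is attained iff A is an arithmetic progression.
Enumerate sums a + a' for a ≤ a' (symmetric, so this suffices):
a = -5: -5+-5=-10, -5+-4=-9, -5+-1=-6, -5+0=-5, -5+3=-2, -5+9=4
a = -4: -4+-4=-8, -4+-1=-5, -4+0=-4, -4+3=-1, -4+9=5
a = -1: -1+-1=-2, -1+0=-1, -1+3=2, -1+9=8
a = 0: 0+0=0, 0+3=3, 0+9=9
a = 3: 3+3=6, 3+9=12
a = 9: 9+9=18
Distinct sums: {-10, -9, -8, -6, -5, -4, -2, -1, 0, 2, 3, 4, 5, 6, 8, 9, 12, 18}
|A + A| = 18

|A + A| = 18


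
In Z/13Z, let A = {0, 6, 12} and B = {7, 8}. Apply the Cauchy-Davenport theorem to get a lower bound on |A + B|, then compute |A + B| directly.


Cauchy-Davenport: |A + B| ≥ min(p, |A| + |B| - 1) for A, B nonempty in Z/pZ.
|A| = 3, |B| = 2, p = 13.
CD lower bound = min(13, 3 + 2 - 1) = min(13, 4) = 4.
Compute A + B mod 13 directly:
a = 0: 0+7=7, 0+8=8
a = 6: 6+7=0, 6+8=1
a = 12: 12+7=6, 12+8=7
A + B = {0, 1, 6, 7, 8}, so |A + B| = 5.
Verify: 5 ≥ 4? Yes ✓.

CD lower bound = 4, actual |A + B| = 5.


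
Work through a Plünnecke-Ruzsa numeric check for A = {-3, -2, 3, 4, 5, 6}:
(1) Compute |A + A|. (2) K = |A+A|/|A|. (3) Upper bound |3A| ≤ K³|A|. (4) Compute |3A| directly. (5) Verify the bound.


|A| = 6.
Step 1: Compute A + A by enumerating all 36 pairs.
A + A = {-6, -5, -4, 0, 1, 2, 3, 4, 6, 7, 8, 9, 10, 11, 12}, so |A + A| = 15.
Step 2: Doubling constant K = |A + A|/|A| = 15/6 = 15/6 ≈ 2.5000.
Step 3: Plünnecke-Ruzsa gives |3A| ≤ K³·|A| = (2.5000)³ · 6 ≈ 93.7500.
Step 4: Compute 3A = A + A + A directly by enumerating all triples (a,b,c) ∈ A³; |3A| = 26.
Step 5: Check 26 ≤ 93.7500? Yes ✓.

K = 15/6, Plünnecke-Ruzsa bound K³|A| ≈ 93.7500, |3A| = 26, inequality holds.


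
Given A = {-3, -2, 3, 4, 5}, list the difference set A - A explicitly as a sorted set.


A - A = {a - a' : a, a' ∈ A}.
Compute a - a' for each ordered pair (a, a'):
a = -3: -3--3=0, -3--2=-1, -3-3=-6, -3-4=-7, -3-5=-8
a = -2: -2--3=1, -2--2=0, -2-3=-5, -2-4=-6, -2-5=-7
a = 3: 3--3=6, 3--2=5, 3-3=0, 3-4=-1, 3-5=-2
a = 4: 4--3=7, 4--2=6, 4-3=1, 4-4=0, 4-5=-1
a = 5: 5--3=8, 5--2=7, 5-3=2, 5-4=1, 5-5=0
Collecting distinct values (and noting 0 appears from a-a):
A - A = {-8, -7, -6, -5, -2, -1, 0, 1, 2, 5, 6, 7, 8}
|A - A| = 13

A - A = {-8, -7, -6, -5, -2, -1, 0, 1, 2, 5, 6, 7, 8}


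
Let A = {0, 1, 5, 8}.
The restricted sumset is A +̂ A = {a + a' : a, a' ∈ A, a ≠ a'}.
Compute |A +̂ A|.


Restricted sumset: A +̂ A = {a + a' : a ∈ A, a' ∈ A, a ≠ a'}.
Equivalently, take A + A and drop any sum 2a that is achievable ONLY as a + a for a ∈ A (i.e. sums representable only with equal summands).
Enumerate pairs (a, a') with a < a' (symmetric, so each unordered pair gives one sum; this covers all a ≠ a'):
  0 + 1 = 1
  0 + 5 = 5
  0 + 8 = 8
  1 + 5 = 6
  1 + 8 = 9
  5 + 8 = 13
Collected distinct sums: {1, 5, 6, 8, 9, 13}
|A +̂ A| = 6
(Reference bound: |A +̂ A| ≥ 2|A| - 3 for |A| ≥ 2, with |A| = 4 giving ≥ 5.)

|A +̂ A| = 6


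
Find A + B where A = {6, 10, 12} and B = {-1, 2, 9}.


A + B = {a + b : a ∈ A, b ∈ B}.
Enumerate all |A|·|B| = 3·3 = 9 pairs (a, b) and collect distinct sums.
a = 6: 6+-1=5, 6+2=8, 6+9=15
a = 10: 10+-1=9, 10+2=12, 10+9=19
a = 12: 12+-1=11, 12+2=14, 12+9=21
Collecting distinct sums: A + B = {5, 8, 9, 11, 12, 14, 15, 19, 21}
|A + B| = 9

A + B = {5, 8, 9, 11, 12, 14, 15, 19, 21}


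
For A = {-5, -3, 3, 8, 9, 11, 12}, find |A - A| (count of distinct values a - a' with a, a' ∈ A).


A - A = {a - a' : a, a' ∈ A}; |A| = 7.
Bounds: 2|A|-1 ≤ |A - A| ≤ |A|² - |A| + 1, i.e. 13 ≤ |A - A| ≤ 43.
Note: 0 ∈ A - A always (from a - a). The set is symmetric: if d ∈ A - A then -d ∈ A - A.
Enumerate nonzero differences d = a - a' with a > a' (then include -d):
Positive differences: {1, 2, 3, 4, 5, 6, 8, 9, 11, 12, 13, 14, 15, 16, 17}
Full difference set: {0} ∪ (positive diffs) ∪ (negative diffs).
|A - A| = 1 + 2·15 = 31 (matches direct enumeration: 31).

|A - A| = 31


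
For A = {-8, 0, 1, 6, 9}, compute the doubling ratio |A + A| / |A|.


|A| = 5.
Compute A + A by enumerating all 25 pairs.
A + A = {-16, -8, -7, -2, 0, 1, 2, 6, 7, 9, 10, 12, 15, 18}, so |A + A| = 14.
K = |A + A| / |A| = 14/5 (already in lowest terms) ≈ 2.8000.
Reference: AP of size 5 gives K = 9/5 ≈ 1.8000; a fully generic set of size 5 gives K ≈ 3.0000.

|A| = 5, |A + A| = 14, K = 14/5.


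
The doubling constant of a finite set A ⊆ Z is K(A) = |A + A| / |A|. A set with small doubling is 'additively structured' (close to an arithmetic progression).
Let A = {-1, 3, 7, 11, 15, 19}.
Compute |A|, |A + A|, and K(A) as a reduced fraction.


|A| = 6.
Compute A + A by enumerating all 36 pairs.
A + A = {-2, 2, 6, 10, 14, 18, 22, 26, 30, 34, 38}, so |A + A| = 11.
K = |A + A| / |A| = 11/6 (already in lowest terms) ≈ 1.8333.
Reference: AP of size 6 gives K = 11/6 ≈ 1.8333; a fully generic set of size 6 gives K ≈ 3.5000.

|A| = 6, |A + A| = 11, K = 11/6.


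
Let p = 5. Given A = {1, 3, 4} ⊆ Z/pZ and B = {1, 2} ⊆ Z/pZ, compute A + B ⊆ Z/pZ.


Work in Z/5Z: reduce every sum a + b modulo 5.
Enumerate all 6 pairs:
a = 1: 1+1=2, 1+2=3
a = 3: 3+1=4, 3+2=0
a = 4: 4+1=0, 4+2=1
Distinct residues collected: {0, 1, 2, 3, 4}
|A + B| = 5 (out of 5 total residues).

A + B = {0, 1, 2, 3, 4}


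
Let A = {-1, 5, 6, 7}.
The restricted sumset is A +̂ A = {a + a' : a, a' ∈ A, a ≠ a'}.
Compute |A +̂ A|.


Restricted sumset: A +̂ A = {a + a' : a ∈ A, a' ∈ A, a ≠ a'}.
Equivalently, take A + A and drop any sum 2a that is achievable ONLY as a + a for a ∈ A (i.e. sums representable only with equal summands).
Enumerate pairs (a, a') with a < a' (symmetric, so each unordered pair gives one sum; this covers all a ≠ a'):
  -1 + 5 = 4
  -1 + 6 = 5
  -1 + 7 = 6
  5 + 6 = 11
  5 + 7 = 12
  6 + 7 = 13
Collected distinct sums: {4, 5, 6, 11, 12, 13}
|A +̂ A| = 6
(Reference bound: |A +̂ A| ≥ 2|A| - 3 for |A| ≥ 2, with |A| = 4 giving ≥ 5.)

|A +̂ A| = 6


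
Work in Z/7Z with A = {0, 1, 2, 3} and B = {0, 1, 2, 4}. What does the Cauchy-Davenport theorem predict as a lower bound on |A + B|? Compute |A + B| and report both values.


Cauchy-Davenport: |A + B| ≥ min(p, |A| + |B| - 1) for A, B nonempty in Z/pZ.
|A| = 4, |B| = 4, p = 7.
CD lower bound = min(7, 4 + 4 - 1) = min(7, 7) = 7.
Compute A + B mod 7 directly:
a = 0: 0+0=0, 0+1=1, 0+2=2, 0+4=4
a = 1: 1+0=1, 1+1=2, 1+2=3, 1+4=5
a = 2: 2+0=2, 2+1=3, 2+2=4, 2+4=6
a = 3: 3+0=3, 3+1=4, 3+2=5, 3+4=0
A + B = {0, 1, 2, 3, 4, 5, 6}, so |A + B| = 7.
Verify: 7 ≥ 7? Yes ✓.

CD lower bound = 7, actual |A + B| = 7.


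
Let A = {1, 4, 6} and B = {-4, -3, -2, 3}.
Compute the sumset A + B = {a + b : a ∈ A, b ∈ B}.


A + B = {a + b : a ∈ A, b ∈ B}.
Enumerate all |A|·|B| = 3·4 = 12 pairs (a, b) and collect distinct sums.
a = 1: 1+-4=-3, 1+-3=-2, 1+-2=-1, 1+3=4
a = 4: 4+-4=0, 4+-3=1, 4+-2=2, 4+3=7
a = 6: 6+-4=2, 6+-3=3, 6+-2=4, 6+3=9
Collecting distinct sums: A + B = {-3, -2, -1, 0, 1, 2, 3, 4, 7, 9}
|A + B| = 10

A + B = {-3, -2, -1, 0, 1, 2, 3, 4, 7, 9}


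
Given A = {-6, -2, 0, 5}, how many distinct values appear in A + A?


A + A = {a + a' : a, a' ∈ A}; |A| = 4.
General bounds: 2|A| - 1 ≤ |A + A| ≤ |A|(|A|+1)/2, i.e. 7 ≤ |A + A| ≤ 10.
Lower bound 2|A|-1 is attained iff A is an arithmetic progression.
Enumerate sums a + a' for a ≤ a' (symmetric, so this suffices):
a = -6: -6+-6=-12, -6+-2=-8, -6+0=-6, -6+5=-1
a = -2: -2+-2=-4, -2+0=-2, -2+5=3
a = 0: 0+0=0, 0+5=5
a = 5: 5+5=10
Distinct sums: {-12, -8, -6, -4, -2, -1, 0, 3, 5, 10}
|A + A| = 10

|A + A| = 10


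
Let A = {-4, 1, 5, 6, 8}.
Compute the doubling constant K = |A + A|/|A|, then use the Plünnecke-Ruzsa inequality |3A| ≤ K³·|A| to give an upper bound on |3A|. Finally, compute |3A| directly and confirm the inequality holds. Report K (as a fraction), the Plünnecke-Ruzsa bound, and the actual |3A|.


|A| = 5.
Step 1: Compute A + A by enumerating all 25 pairs.
A + A = {-8, -3, 1, 2, 4, 6, 7, 9, 10, 11, 12, 13, 14, 16}, so |A + A| = 14.
Step 2: Doubling constant K = |A + A|/|A| = 14/5 = 14/5 ≈ 2.8000.
Step 3: Plünnecke-Ruzsa gives |3A| ≤ K³·|A| = (2.8000)³ · 5 ≈ 109.7600.
Step 4: Compute 3A = A + A + A directly by enumerating all triples (a,b,c) ∈ A³; |3A| = 26.
Step 5: Check 26 ≤ 109.7600? Yes ✓.

K = 14/5, Plünnecke-Ruzsa bound K³|A| ≈ 109.7600, |3A| = 26, inequality holds.


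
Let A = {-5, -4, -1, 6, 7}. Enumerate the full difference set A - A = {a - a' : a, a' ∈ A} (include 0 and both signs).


A - A = {a - a' : a, a' ∈ A}.
Compute a - a' for each ordered pair (a, a'):
a = -5: -5--5=0, -5--4=-1, -5--1=-4, -5-6=-11, -5-7=-12
a = -4: -4--5=1, -4--4=0, -4--1=-3, -4-6=-10, -4-7=-11
a = -1: -1--5=4, -1--4=3, -1--1=0, -1-6=-7, -1-7=-8
a = 6: 6--5=11, 6--4=10, 6--1=7, 6-6=0, 6-7=-1
a = 7: 7--5=12, 7--4=11, 7--1=8, 7-6=1, 7-7=0
Collecting distinct values (and noting 0 appears from a-a):
A - A = {-12, -11, -10, -8, -7, -4, -3, -1, 0, 1, 3, 4, 7, 8, 10, 11, 12}
|A - A| = 17

A - A = {-12, -11, -10, -8, -7, -4, -3, -1, 0, 1, 3, 4, 7, 8, 10, 11, 12}


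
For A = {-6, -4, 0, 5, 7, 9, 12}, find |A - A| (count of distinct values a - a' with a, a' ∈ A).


A - A = {a - a' : a, a' ∈ A}; |A| = 7.
Bounds: 2|A|-1 ≤ |A - A| ≤ |A|² - |A| + 1, i.e. 13 ≤ |A - A| ≤ 43.
Note: 0 ∈ A - A always (from a - a). The set is symmetric: if d ∈ A - A then -d ∈ A - A.
Enumerate nonzero differences d = a - a' with a > a' (then include -d):
Positive differences: {2, 3, 4, 5, 6, 7, 9, 11, 12, 13, 15, 16, 18}
Full difference set: {0} ∪ (positive diffs) ∪ (negative diffs).
|A - A| = 1 + 2·13 = 27 (matches direct enumeration: 27).

|A - A| = 27


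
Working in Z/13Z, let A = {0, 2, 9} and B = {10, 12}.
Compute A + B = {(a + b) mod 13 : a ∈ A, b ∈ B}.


Work in Z/13Z: reduce every sum a + b modulo 13.
Enumerate all 6 pairs:
a = 0: 0+10=10, 0+12=12
a = 2: 2+10=12, 2+12=1
a = 9: 9+10=6, 9+12=8
Distinct residues collected: {1, 6, 8, 10, 12}
|A + B| = 5 (out of 13 total residues).

A + B = {1, 6, 8, 10, 12}


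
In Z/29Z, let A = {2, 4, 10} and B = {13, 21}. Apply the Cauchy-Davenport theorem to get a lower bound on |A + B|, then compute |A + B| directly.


Cauchy-Davenport: |A + B| ≥ min(p, |A| + |B| - 1) for A, B nonempty in Z/pZ.
|A| = 3, |B| = 2, p = 29.
CD lower bound = min(29, 3 + 2 - 1) = min(29, 4) = 4.
Compute A + B mod 29 directly:
a = 2: 2+13=15, 2+21=23
a = 4: 4+13=17, 4+21=25
a = 10: 10+13=23, 10+21=2
A + B = {2, 15, 17, 23, 25}, so |A + B| = 5.
Verify: 5 ≥ 4? Yes ✓.

CD lower bound = 4, actual |A + B| = 5.


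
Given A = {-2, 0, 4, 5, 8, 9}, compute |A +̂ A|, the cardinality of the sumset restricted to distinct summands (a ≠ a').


Restricted sumset: A +̂ A = {a + a' : a ∈ A, a' ∈ A, a ≠ a'}.
Equivalently, take A + A and drop any sum 2a that is achievable ONLY as a + a for a ∈ A (i.e. sums representable only with equal summands).
Enumerate pairs (a, a') with a < a' (symmetric, so each unordered pair gives one sum; this covers all a ≠ a'):
  -2 + 0 = -2
  -2 + 4 = 2
  -2 + 5 = 3
  -2 + 8 = 6
  -2 + 9 = 7
  0 + 4 = 4
  0 + 5 = 5
  0 + 8 = 8
  0 + 9 = 9
  4 + 5 = 9
  4 + 8 = 12
  4 + 9 = 13
  5 + 8 = 13
  5 + 9 = 14
  8 + 9 = 17
Collected distinct sums: {-2, 2, 3, 4, 5, 6, 7, 8, 9, 12, 13, 14, 17}
|A +̂ A| = 13
(Reference bound: |A +̂ A| ≥ 2|A| - 3 for |A| ≥ 2, with |A| = 6 giving ≥ 9.)

|A +̂ A| = 13


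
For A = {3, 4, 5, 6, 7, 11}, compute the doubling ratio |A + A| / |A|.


|A| = 6.
Compute A + A by enumerating all 36 pairs.
A + A = {6, 7, 8, 9, 10, 11, 12, 13, 14, 15, 16, 17, 18, 22}, so |A + A| = 14.
K = |A + A| / |A| = 14/6 = 7/3 ≈ 2.3333.
Reference: AP of size 6 gives K = 11/6 ≈ 1.8333; a fully generic set of size 6 gives K ≈ 3.5000.

|A| = 6, |A + A| = 14, K = 14/6 = 7/3.


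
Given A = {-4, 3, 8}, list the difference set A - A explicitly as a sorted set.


A - A = {a - a' : a, a' ∈ A}.
Compute a - a' for each ordered pair (a, a'):
a = -4: -4--4=0, -4-3=-7, -4-8=-12
a = 3: 3--4=7, 3-3=0, 3-8=-5
a = 8: 8--4=12, 8-3=5, 8-8=0
Collecting distinct values (and noting 0 appears from a-a):
A - A = {-12, -7, -5, 0, 5, 7, 12}
|A - A| = 7

A - A = {-12, -7, -5, 0, 5, 7, 12}


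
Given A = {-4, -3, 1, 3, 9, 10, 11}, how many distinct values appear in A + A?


A + A = {a + a' : a, a' ∈ A}; |A| = 7.
General bounds: 2|A| - 1 ≤ |A + A| ≤ |A|(|A|+1)/2, i.e. 13 ≤ |A + A| ≤ 28.
Lower bound 2|A|-1 is attained iff A is an arithmetic progression.
Enumerate sums a + a' for a ≤ a' (symmetric, so this suffices):
a = -4: -4+-4=-8, -4+-3=-7, -4+1=-3, -4+3=-1, -4+9=5, -4+10=6, -4+11=7
a = -3: -3+-3=-6, -3+1=-2, -3+3=0, -3+9=6, -3+10=7, -3+11=8
a = 1: 1+1=2, 1+3=4, 1+9=10, 1+10=11, 1+11=12
a = 3: 3+3=6, 3+9=12, 3+10=13, 3+11=14
a = 9: 9+9=18, 9+10=19, 9+11=20
a = 10: 10+10=20, 10+11=21
a = 11: 11+11=22
Distinct sums: {-8, -7, -6, -3, -2, -1, 0, 2, 4, 5, 6, 7, 8, 10, 11, 12, 13, 14, 18, 19, 20, 21, 22}
|A + A| = 23

|A + A| = 23


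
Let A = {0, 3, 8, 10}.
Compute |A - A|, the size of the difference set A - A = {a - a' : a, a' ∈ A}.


A - A = {a - a' : a, a' ∈ A}; |A| = 4.
Bounds: 2|A|-1 ≤ |A - A| ≤ |A|² - |A| + 1, i.e. 7 ≤ |A - A| ≤ 13.
Note: 0 ∈ A - A always (from a - a). The set is symmetric: if d ∈ A - A then -d ∈ A - A.
Enumerate nonzero differences d = a - a' with a > a' (then include -d):
Positive differences: {2, 3, 5, 7, 8, 10}
Full difference set: {0} ∪ (positive diffs) ∪ (negative diffs).
|A - A| = 1 + 2·6 = 13 (matches direct enumeration: 13).

|A - A| = 13


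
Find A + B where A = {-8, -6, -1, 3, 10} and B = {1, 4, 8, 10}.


A + B = {a + b : a ∈ A, b ∈ B}.
Enumerate all |A|·|B| = 5·4 = 20 pairs (a, b) and collect distinct sums.
a = -8: -8+1=-7, -8+4=-4, -8+8=0, -8+10=2
a = -6: -6+1=-5, -6+4=-2, -6+8=2, -6+10=4
a = -1: -1+1=0, -1+4=3, -1+8=7, -1+10=9
a = 3: 3+1=4, 3+4=7, 3+8=11, 3+10=13
a = 10: 10+1=11, 10+4=14, 10+8=18, 10+10=20
Collecting distinct sums: A + B = {-7, -5, -4, -2, 0, 2, 3, 4, 7, 9, 11, 13, 14, 18, 20}
|A + B| = 15

A + B = {-7, -5, -4, -2, 0, 2, 3, 4, 7, 9, 11, 13, 14, 18, 20}


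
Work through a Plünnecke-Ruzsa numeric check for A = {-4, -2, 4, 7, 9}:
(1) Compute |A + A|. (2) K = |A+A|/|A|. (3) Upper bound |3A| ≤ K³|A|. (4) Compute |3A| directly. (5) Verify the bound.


|A| = 5.
Step 1: Compute A + A by enumerating all 25 pairs.
A + A = {-8, -6, -4, 0, 2, 3, 5, 7, 8, 11, 13, 14, 16, 18}, so |A + A| = 14.
Step 2: Doubling constant K = |A + A|/|A| = 14/5 = 14/5 ≈ 2.8000.
Step 3: Plünnecke-Ruzsa gives |3A| ≤ K³·|A| = (2.8000)³ · 5 ≈ 109.7600.
Step 4: Compute 3A = A + A + A directly by enumerating all triples (a,b,c) ∈ A³; |3A| = 29.
Step 5: Check 29 ≤ 109.7600? Yes ✓.

K = 14/5, Plünnecke-Ruzsa bound K³|A| ≈ 109.7600, |3A| = 29, inequality holds.


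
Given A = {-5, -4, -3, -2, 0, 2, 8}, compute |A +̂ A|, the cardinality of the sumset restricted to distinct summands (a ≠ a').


Restricted sumset: A +̂ A = {a + a' : a ∈ A, a' ∈ A, a ≠ a'}.
Equivalently, take A + A and drop any sum 2a that is achievable ONLY as a + a for a ∈ A (i.e. sums representable only with equal summands).
Enumerate pairs (a, a') with a < a' (symmetric, so each unordered pair gives one sum; this covers all a ≠ a'):
  -5 + -4 = -9
  -5 + -3 = -8
  -5 + -2 = -7
  -5 + 0 = -5
  -5 + 2 = -3
  -5 + 8 = 3
  -4 + -3 = -7
  -4 + -2 = -6
  -4 + 0 = -4
  -4 + 2 = -2
  -4 + 8 = 4
  -3 + -2 = -5
  -3 + 0 = -3
  -3 + 2 = -1
  -3 + 8 = 5
  -2 + 0 = -2
  -2 + 2 = 0
  -2 + 8 = 6
  0 + 2 = 2
  0 + 8 = 8
  2 + 8 = 10
Collected distinct sums: {-9, -8, -7, -6, -5, -4, -3, -2, -1, 0, 2, 3, 4, 5, 6, 8, 10}
|A +̂ A| = 17
(Reference bound: |A +̂ A| ≥ 2|A| - 3 for |A| ≥ 2, with |A| = 7 giving ≥ 11.)

|A +̂ A| = 17


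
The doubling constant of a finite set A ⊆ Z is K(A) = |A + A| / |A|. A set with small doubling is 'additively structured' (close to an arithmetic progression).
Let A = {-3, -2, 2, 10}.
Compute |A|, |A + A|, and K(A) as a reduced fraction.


|A| = 4.
Compute A + A by enumerating all 16 pairs.
A + A = {-6, -5, -4, -1, 0, 4, 7, 8, 12, 20}, so |A + A| = 10.
K = |A + A| / |A| = 10/4 = 5/2 ≈ 2.5000.
Reference: AP of size 4 gives K = 7/4 ≈ 1.7500; a fully generic set of size 4 gives K ≈ 2.5000.

|A| = 4, |A + A| = 10, K = 10/4 = 5/2.


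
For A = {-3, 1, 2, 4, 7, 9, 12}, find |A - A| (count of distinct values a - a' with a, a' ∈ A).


A - A = {a - a' : a, a' ∈ A}; |A| = 7.
Bounds: 2|A|-1 ≤ |A - A| ≤ |A|² - |A| + 1, i.e. 13 ≤ |A - A| ≤ 43.
Note: 0 ∈ A - A always (from a - a). The set is symmetric: if d ∈ A - A then -d ∈ A - A.
Enumerate nonzero differences d = a - a' with a > a' (then include -d):
Positive differences: {1, 2, 3, 4, 5, 6, 7, 8, 10, 11, 12, 15}
Full difference set: {0} ∪ (positive diffs) ∪ (negative diffs).
|A - A| = 1 + 2·12 = 25 (matches direct enumeration: 25).

|A - A| = 25


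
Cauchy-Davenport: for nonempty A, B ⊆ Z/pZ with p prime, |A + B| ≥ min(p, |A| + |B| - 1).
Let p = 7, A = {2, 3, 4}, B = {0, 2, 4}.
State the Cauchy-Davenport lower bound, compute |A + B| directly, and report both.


Cauchy-Davenport: |A + B| ≥ min(p, |A| + |B| - 1) for A, B nonempty in Z/pZ.
|A| = 3, |B| = 3, p = 7.
CD lower bound = min(7, 3 + 3 - 1) = min(7, 5) = 5.
Compute A + B mod 7 directly:
a = 2: 2+0=2, 2+2=4, 2+4=6
a = 3: 3+0=3, 3+2=5, 3+4=0
a = 4: 4+0=4, 4+2=6, 4+4=1
A + B = {0, 1, 2, 3, 4, 5, 6}, so |A + B| = 7.
Verify: 7 ≥ 5? Yes ✓.

CD lower bound = 5, actual |A + B| = 7.


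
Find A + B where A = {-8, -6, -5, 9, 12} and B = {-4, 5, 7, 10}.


A + B = {a + b : a ∈ A, b ∈ B}.
Enumerate all |A|·|B| = 5·4 = 20 pairs (a, b) and collect distinct sums.
a = -8: -8+-4=-12, -8+5=-3, -8+7=-1, -8+10=2
a = -6: -6+-4=-10, -6+5=-1, -6+7=1, -6+10=4
a = -5: -5+-4=-9, -5+5=0, -5+7=2, -5+10=5
a = 9: 9+-4=5, 9+5=14, 9+7=16, 9+10=19
a = 12: 12+-4=8, 12+5=17, 12+7=19, 12+10=22
Collecting distinct sums: A + B = {-12, -10, -9, -3, -1, 0, 1, 2, 4, 5, 8, 14, 16, 17, 19, 22}
|A + B| = 16

A + B = {-12, -10, -9, -3, -1, 0, 1, 2, 4, 5, 8, 14, 16, 17, 19, 22}


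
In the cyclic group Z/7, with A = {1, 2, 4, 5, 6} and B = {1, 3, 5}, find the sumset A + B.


Work in Z/7Z: reduce every sum a + b modulo 7.
Enumerate all 15 pairs:
a = 1: 1+1=2, 1+3=4, 1+5=6
a = 2: 2+1=3, 2+3=5, 2+5=0
a = 4: 4+1=5, 4+3=0, 4+5=2
a = 5: 5+1=6, 5+3=1, 5+5=3
a = 6: 6+1=0, 6+3=2, 6+5=4
Distinct residues collected: {0, 1, 2, 3, 4, 5, 6}
|A + B| = 7 (out of 7 total residues).

A + B = {0, 1, 2, 3, 4, 5, 6}
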